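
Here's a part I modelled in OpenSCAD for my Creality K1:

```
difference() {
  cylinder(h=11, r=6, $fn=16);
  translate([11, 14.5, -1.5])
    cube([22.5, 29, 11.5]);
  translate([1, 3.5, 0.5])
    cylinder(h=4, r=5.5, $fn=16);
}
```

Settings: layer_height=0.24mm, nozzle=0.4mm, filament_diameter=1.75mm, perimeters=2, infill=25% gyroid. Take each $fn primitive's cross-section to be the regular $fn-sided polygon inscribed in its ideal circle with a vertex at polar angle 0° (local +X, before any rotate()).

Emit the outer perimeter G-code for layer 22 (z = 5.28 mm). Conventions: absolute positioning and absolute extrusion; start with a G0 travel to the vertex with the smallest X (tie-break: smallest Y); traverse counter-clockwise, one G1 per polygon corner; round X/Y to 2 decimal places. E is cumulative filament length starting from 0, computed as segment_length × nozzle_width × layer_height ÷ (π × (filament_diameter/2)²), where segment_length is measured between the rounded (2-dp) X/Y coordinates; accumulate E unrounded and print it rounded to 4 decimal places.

G0 X-6.00 Y0.00 Z5.28
G1 X-5.54 Y-2.30 E0.0936
G1 X-4.24 Y-4.24 E0.1868
G1 X-2.30 Y-5.54 E0.2800
G1 X0.00 Y-6.00 E0.3736
G1 X2.30 Y-5.54 E0.4673
G1 X4.24 Y-4.24 E0.5605
G1 X5.54 Y-2.30 E0.6537
G1 X6.00 Y0.00 E0.7473
G1 X5.54 Y2.30 E0.8409
G1 X4.24 Y4.24 E0.9341
G1 X2.30 Y5.54 E1.0273
G1 X0.00 Y6.00 E1.1209
G1 X-2.30 Y5.54 E1.2146
G1 X-4.24 Y4.24 E1.3078
G1 X-5.54 Y2.30 E1.4010
G1 X-6.00 Y0.00 E1.4946

At z = 5.28 mm: the r=6 cylinder gives a regular 16-gon of circumradius 6 (constant along its height); the 22.5×29 cube at (11, 14.5) contributes its full rectangle; the cylinder at (1, 3.5) is not intersected at this z (z outside [0.5, 4.5]); Taking the first minus the rest: starting from the r=6 cylinder, the 22.5×29 cube at (11, 14.5) misses the remaining region (no effect) — 1 connected region. The outline is a single polygon with 16 vertices. Extrusion per mm of travel: 0.4 × 0.24 / (π × 0.875²) = 0.039912. Accumulating E over each segment gives final E = 1.4946.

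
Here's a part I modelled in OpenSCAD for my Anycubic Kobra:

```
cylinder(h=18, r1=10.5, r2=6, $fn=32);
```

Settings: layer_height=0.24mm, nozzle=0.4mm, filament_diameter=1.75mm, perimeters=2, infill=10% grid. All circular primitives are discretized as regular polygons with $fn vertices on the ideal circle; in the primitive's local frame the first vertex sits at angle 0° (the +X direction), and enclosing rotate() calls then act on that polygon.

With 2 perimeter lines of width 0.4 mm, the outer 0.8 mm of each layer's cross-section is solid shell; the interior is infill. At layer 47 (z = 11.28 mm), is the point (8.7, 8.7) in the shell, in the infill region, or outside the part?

At z = 11.28 mm: the cone: at t=0.627 of its height the radius interpolates to r₁+(r₂−r₁)t = 7.680, giving a regular 32-gon of that circumradius. Overall, the cross-section is a single solid region. The nearest boundary edge runs (6.39, 4.27)→(5.43, 5.43); distance from the point to it = 4.62 mm. The point is not inside any of the regions above, so it lies outside the cross-section (4.62 mm from the nearest boundary).

outside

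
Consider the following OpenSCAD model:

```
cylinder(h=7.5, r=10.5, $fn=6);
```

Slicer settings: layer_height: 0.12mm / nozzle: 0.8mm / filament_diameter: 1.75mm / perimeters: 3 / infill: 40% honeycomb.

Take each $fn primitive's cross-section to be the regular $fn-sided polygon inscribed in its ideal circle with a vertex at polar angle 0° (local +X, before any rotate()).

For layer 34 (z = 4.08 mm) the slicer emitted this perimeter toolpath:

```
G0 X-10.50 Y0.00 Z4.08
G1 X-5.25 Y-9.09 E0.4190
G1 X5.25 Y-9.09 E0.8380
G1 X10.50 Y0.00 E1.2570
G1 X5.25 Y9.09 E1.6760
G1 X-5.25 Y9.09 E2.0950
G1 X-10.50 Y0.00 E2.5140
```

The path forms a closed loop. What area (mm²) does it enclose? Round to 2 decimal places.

286.33 mm²

Apply the shoelace formula to the sequence of (X, Y) vertices; enclosed area = 286.33 mm².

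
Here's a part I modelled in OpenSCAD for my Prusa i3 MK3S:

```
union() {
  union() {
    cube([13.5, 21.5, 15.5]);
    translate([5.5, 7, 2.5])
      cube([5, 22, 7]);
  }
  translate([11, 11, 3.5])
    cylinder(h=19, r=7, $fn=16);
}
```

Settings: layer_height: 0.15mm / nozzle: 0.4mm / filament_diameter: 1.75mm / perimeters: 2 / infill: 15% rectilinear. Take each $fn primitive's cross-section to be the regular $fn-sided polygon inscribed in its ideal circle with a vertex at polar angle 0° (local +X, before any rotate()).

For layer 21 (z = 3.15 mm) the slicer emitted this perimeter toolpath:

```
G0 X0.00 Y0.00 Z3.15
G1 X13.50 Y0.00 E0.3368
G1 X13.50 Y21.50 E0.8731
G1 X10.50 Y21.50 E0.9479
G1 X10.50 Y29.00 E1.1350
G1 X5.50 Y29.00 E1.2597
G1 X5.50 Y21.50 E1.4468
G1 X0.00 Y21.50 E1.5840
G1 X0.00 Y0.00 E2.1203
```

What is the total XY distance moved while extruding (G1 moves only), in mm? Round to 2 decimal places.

85.00 mm

Sum the Euclidean lengths of each G1 segment: total = 85.00 mm.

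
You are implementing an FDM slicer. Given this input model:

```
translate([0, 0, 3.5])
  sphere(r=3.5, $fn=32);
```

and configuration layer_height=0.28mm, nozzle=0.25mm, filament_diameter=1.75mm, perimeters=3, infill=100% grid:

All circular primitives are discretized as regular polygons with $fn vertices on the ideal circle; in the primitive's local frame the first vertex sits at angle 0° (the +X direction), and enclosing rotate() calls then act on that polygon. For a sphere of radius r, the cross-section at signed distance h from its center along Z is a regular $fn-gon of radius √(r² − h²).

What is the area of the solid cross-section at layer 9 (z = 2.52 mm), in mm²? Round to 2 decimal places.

35.24 mm²

At z = 2.52 mm: the r=3.5 sphere contributes a regular 32-gon of circumradius √(3.5²−0.98²) = 3.360 (area = (32/2)·3.360²·sin(360°/32) = 35.24 mm²). Overall, the cross-section is a single solid region. Net area = 35.24 mm².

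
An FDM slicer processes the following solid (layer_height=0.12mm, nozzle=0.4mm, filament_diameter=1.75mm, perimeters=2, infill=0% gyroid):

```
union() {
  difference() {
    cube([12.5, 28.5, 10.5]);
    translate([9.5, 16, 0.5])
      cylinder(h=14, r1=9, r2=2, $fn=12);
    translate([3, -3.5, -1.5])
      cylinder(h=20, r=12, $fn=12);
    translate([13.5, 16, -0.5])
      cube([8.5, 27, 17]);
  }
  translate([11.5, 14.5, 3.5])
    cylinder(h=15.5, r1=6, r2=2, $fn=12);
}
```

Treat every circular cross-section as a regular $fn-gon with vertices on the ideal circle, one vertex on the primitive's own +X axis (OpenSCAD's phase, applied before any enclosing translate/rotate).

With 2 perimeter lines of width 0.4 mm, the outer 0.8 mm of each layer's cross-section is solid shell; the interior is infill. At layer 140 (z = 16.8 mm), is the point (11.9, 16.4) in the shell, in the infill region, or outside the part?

At z = 16.8 mm: the cube is not intersected at this z (z outside [0, 10.5]); the cone at (9.5, 16) is absent (z outside [0.5, 14.5]); the r=12 cylinder at (3, -3.5) gives a regular 12-gon of circumradius 12 (constant along its height); the cube at (13.5, 16) is absent (z outside [-0.5, 16.5]); Subtracting the remaining from the first: the first operand is absent here, so nothing remains; the cone at (11.5, 14.5): at t=0.858 of its height the radius interpolates to r₁+(r₂−r₁)t = 2.568, giving a regular 12-gon of that circumradius; Combining (union): only the cone at (11.5, 14.5) is present, so the union is just that shape — 1 connected region. Overall, the cross-section is a single solid region. The nearest boundary edge runs (12.78, 16.72)→(11.50, 17.07); distance from the point to it = 0.54 mm. The point is inside the cross-section, 0.54 mm from the nearest boundary — within the 0.8 mm shell band (2 × 0.4).

shell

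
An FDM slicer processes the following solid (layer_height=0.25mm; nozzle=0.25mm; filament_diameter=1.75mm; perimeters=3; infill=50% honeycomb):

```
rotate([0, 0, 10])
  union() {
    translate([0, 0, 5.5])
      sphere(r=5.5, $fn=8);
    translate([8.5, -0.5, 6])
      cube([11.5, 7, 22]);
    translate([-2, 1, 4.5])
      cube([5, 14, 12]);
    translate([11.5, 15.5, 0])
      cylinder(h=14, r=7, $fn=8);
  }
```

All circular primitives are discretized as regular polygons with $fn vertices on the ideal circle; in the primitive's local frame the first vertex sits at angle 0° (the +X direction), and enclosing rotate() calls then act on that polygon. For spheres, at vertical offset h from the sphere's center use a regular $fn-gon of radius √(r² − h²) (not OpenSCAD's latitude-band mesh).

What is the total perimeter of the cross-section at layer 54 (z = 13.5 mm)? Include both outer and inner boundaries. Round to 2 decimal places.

At z = 13.5 mm: the sphere does not reach this height (|z−center|=8.000 > r=5.5); the 11.5×7 cube at (8.5, -0.5) contributes its full rectangle (perimeter 37.00 mm); the cube at (-2, 1) is present — its section is the full 5×14 rectangle (perimeter 38.00 mm); the r=7 cylinder at (11.5, 15.5) contributes a regular 8-gon of circumradius 7 (perimeter = 2·8·7.000·sin(180°/8) = 42.86 mm); Taking the union: the 3 present regions are separate (no shared area or edge), so areas and boundary lengths simply add and each stays a separate island — boundary = 117.86 mm; (whole slice rotated 10° about Z — lengths, areas and connectivity unchanged). Overall, the cross-section has 3 separate islands. Total boundary length (outer) = 117.86 mm.

117.86 mm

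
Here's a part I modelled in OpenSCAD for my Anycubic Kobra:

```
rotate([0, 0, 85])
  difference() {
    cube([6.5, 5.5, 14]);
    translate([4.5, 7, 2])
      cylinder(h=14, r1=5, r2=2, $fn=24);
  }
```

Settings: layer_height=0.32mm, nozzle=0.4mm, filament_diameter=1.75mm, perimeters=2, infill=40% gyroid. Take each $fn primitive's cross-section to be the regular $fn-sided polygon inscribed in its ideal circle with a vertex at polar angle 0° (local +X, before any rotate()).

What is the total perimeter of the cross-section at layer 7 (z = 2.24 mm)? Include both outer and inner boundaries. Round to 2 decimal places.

21.86 mm

At z = 2.24 mm: the cube is present — its section is the full 6.5×5.5 rectangle (perimeter 24.00 mm); the cone at (4.5, 7) (r1=5→r2=2) has section circumradius 4.949 here — a regular 24-gon (perimeter = 2·24·4.949·sin(180°/24) = 31.00 mm); After the difference (first − rest): starting from the 6.5×5.5 cube, the cone at (4.5, 7) partially overlaps it — only the 18.26 mm² overlap (of its 76.06 mm²) is removed, clipping the outline — boundary = 21.86 mm; (whole slice rotated 85° about Z — lengths, areas and connectivity unchanged). Overall, the cross-section is a single solid region. Total boundary length (outer) = 21.86 mm.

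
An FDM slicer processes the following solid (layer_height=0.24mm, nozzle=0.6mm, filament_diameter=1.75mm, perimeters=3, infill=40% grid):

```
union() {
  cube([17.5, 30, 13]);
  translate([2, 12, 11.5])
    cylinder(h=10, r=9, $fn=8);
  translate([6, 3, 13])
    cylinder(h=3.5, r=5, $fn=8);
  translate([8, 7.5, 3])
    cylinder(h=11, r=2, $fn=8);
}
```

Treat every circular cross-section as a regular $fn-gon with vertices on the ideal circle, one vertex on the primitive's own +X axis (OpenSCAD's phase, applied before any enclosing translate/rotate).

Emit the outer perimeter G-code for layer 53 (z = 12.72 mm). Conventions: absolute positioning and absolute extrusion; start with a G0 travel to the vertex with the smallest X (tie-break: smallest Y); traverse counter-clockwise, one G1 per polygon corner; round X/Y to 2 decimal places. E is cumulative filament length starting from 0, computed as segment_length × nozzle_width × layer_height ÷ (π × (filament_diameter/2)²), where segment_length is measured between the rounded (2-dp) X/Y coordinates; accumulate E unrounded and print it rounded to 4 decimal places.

At z = 12.72 mm: the 17.5×30 cube contributes its full rectangle; the r=9 cylinder at (2, 12) contributes a regular 8-gon of circumradius 9; the cylinder at (6, 3) is not intersected at this z (z outside [13, 16.5]); the cylinder at (8, 7.5): section is a regular 8-gon, circumradius r=2; Merging all regions: the regions partially overlap (shared area 160.21 mm²), so overlapping operands fuse into one piece — 1 connected region. The outline is a single polygon with 9 vertices. Extrusion per mm of travel: 0.6 × 0.24 / (π × 0.875²) = 0.059868. Accumulating E over each segment gives final E = 6.0990.

G0 X-7.00 Y12.00 Z12.72
G1 X-4.36 Y5.64 E0.4123
G1 X0.00 Y3.83 E0.6949
G1 X0.00 Y0.00 E0.9242
G1 X17.50 Y0.00 E1.9719
G1 X17.50 Y30.00 E3.7679
G1 X0.00 Y30.00 E4.8156
G1 X0.00 Y20.17 E5.4041
G1 X-4.36 Y18.36 E5.6867
G1 X-7.00 Y12.00 E6.0990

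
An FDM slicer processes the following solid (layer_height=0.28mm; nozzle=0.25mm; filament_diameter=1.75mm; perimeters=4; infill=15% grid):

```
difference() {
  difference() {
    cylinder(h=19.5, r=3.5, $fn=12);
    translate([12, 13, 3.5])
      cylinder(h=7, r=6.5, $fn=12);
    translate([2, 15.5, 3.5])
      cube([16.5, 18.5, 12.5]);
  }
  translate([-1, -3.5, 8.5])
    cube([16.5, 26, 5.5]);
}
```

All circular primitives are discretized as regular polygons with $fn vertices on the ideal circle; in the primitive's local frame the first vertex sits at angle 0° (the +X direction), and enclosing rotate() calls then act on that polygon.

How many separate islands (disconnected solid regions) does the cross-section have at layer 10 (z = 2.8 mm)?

At z = 2.8 mm: the cylinder: section is a regular 12-gon, circumradius r=3.5; the cylinder at (12, 13) is absent (z outside [3.5, 10.5]); the cube at (2, 15.5) does not reach this height (z outside [3.5, 16]); Taking the first minus the rest: none of the subtracted shapes is present at this height, so the r=3.5 cylinder is unchanged — 1 connected region; the cube at (-1, -3.5) is not intersected at this z (z outside [8.5, 14]); Taking the first minus the rest: none of the subtracted shapes is present at this height, so that combined region is unchanged — 1 connected region. Overall, the cross-section is a single solid region. Island count = 1.

1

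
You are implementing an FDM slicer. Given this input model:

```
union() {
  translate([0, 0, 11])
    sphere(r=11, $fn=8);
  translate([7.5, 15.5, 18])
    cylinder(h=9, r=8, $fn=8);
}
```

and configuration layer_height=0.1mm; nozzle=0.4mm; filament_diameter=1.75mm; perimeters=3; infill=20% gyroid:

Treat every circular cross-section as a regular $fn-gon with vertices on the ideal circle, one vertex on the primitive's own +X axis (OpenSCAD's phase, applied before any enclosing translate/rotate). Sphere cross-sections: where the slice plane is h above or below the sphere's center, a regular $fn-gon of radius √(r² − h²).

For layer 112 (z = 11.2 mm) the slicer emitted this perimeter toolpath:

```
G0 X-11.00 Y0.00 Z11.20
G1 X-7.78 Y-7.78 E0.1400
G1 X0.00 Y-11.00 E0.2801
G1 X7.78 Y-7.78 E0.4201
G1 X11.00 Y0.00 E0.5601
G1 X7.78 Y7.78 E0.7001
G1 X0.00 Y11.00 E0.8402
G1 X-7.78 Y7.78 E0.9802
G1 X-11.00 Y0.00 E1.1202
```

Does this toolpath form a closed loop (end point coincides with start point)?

yes

Start point (G0): (-11.00, 0.00). End point (last G1): the path returns to the start — closed.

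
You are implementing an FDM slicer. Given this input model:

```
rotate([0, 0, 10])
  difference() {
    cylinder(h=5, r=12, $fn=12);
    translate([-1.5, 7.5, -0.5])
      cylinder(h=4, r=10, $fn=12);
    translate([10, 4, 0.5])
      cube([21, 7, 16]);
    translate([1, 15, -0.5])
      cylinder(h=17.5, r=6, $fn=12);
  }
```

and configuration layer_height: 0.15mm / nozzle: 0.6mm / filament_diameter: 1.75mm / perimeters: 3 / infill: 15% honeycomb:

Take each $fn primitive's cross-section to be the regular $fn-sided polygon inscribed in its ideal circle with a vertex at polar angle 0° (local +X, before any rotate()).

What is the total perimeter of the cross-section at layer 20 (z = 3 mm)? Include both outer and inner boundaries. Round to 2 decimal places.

At z = 3 mm: the cylinder: section is a regular 12-gon, circumradius r=12 (perimeter = 2·12·12.000·sin(180°/12) = 74.54 mm); the r=10 cylinder at (-1.5, 7.5) gives a regular 12-gon of circumradius 10 (constant along its height) (perimeter = 2·12·10.000·sin(180°/12) = 62.12 mm); the cube at (10, 4) is present — its section is the full 21×7 rectangle (perimeter 56.00 mm); the r=6 cylinder at (1, 15) gives a regular 12-gon of circumradius 6 (constant along its height) (perimeter = 2·12·6.000·sin(180°/12) = 37.27 mm); Taking the first minus the rest: starting from the r=12 cylinder, the r=10 cylinder at (-1.5, 7.5) partially overlaps it — only the 199.66 mm² overlap (of its 300.00 mm²) is removed, clipping the outline; the 21×7 cube at (10, 4) partially overlaps it — only the 1.40 mm² overlap (of its 147.00 mm²) is removed, clipping the outline; the r=6 cylinder at (1, 15) misses the remaining region (no effect) — boundary = 80.60 mm; (rotated 10° about Z; rotation is an isometry so areas/perimeters/island counts are preserved). Overall, the cross-section is a single solid region. Total boundary length (outer) = 80.60 mm.

80.60 mm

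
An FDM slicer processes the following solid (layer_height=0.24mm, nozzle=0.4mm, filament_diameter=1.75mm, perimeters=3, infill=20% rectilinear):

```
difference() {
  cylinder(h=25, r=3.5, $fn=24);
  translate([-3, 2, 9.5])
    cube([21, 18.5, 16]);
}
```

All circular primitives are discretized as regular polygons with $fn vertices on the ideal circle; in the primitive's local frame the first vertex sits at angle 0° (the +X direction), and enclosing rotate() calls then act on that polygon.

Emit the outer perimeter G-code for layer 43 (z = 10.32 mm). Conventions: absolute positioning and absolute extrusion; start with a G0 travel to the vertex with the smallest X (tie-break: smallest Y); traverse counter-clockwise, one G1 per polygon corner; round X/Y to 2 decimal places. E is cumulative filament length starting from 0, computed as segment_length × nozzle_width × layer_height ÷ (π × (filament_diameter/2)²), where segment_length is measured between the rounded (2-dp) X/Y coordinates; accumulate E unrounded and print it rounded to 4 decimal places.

At z = 10.32 mm: the r=3.5 cylinder contributes a regular 24-gon of circumradius 3.5; the cube at (-3, 2) is present — its section is the full 21×18.5 rectangle; After the difference (first − rest): starting from the r=3.5 cylinder, the 21×18.5 cube at (-3, 2) partially overlaps it — only the 5.91 mm² overlap (of its 388.50 mm²) is removed, clipping the outline — 1 connected region. The outline is a single polygon with 19 vertices. Extrusion per mm of travel: 0.4 × 0.24 / (π × 0.875²) = 0.039912. Accumulating E over each segment gives final E = 0.8351.

G0 X-3.50 Y0.00 Z10.32
G1 X-3.38 Y-0.91 E0.0366
G1 X-3.03 Y-1.75 E0.0730
G1 X-2.47 Y-2.47 E0.1094
G1 X-1.75 Y-3.03 E0.1458
G1 X-0.91 Y-3.38 E0.1821
G1 X0.00 Y-3.50 E0.2187
G1 X0.91 Y-3.38 E0.2554
G1 X1.75 Y-3.03 E0.2917
G1 X2.47 Y-2.47 E0.3281
G1 X3.03 Y-1.75 E0.3645
G1 X3.38 Y-0.91 E0.4008
G1 X3.50 Y0.00 E0.4374
G1 X3.38 Y0.91 E0.4741
G1 X3.03 Y1.75 E0.5104
G1 X2.84 Y2.00 E0.5229
G1 X-2.84 Y2.00 E0.7496
G1 X-3.03 Y1.75 E0.7622
G1 X-3.38 Y0.91 E0.7985
G1 X-3.50 Y0.00 E0.8351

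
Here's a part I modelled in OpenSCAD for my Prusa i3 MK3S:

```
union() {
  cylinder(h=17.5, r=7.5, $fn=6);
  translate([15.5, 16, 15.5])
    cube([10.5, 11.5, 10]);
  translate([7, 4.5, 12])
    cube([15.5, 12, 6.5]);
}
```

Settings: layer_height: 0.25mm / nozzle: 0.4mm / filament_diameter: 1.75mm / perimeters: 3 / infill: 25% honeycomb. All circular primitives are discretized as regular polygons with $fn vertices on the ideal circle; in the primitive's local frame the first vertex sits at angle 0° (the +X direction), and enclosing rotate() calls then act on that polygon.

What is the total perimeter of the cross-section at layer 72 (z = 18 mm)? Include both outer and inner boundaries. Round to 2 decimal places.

At z = 18 mm: the cylinder does not reach this height (z outside [0, 17.5]); the cube at (15.5, 16) (footprint 10.5×11.5) is included at this height (perimeter 44.00 mm); the 15.5×12 cube at (7, 4.5) contributes its full rectangle (perimeter 55.00 mm); Merging all regions: the regions partially overlap (shared area 3.50 mm²), so the edge portions inside another operand are dropped and the merged outline is re-measured after clipping — boundary = 84.00 mm. Overall, the cross-section is a single solid region. Total boundary length (outer) = 84.00 mm.

84.00 mm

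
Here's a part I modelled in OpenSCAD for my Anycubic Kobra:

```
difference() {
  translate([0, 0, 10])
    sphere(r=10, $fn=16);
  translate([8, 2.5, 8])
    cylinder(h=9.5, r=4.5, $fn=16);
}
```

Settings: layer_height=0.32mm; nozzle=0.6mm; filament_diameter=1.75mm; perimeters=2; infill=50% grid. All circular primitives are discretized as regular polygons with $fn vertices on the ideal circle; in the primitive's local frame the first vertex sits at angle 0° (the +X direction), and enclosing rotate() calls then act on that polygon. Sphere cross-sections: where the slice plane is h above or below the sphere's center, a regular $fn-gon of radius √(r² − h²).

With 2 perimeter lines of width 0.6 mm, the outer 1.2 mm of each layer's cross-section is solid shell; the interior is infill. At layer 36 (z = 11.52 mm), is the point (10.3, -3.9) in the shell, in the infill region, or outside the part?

outside

At z = 11.52 mm: the r=10 sphere contributes a regular 16-gon of circumradius √(10²−1.52²) = 9.884; the cylinder at (8, 2.5): section is a regular 16-gon, circumradius r=4.5; Subtracting the remaining from the first: starting from the r=10 sphere, the r=4.5 cylinder at (8, 2.5) partially overlaps it — only the 40.11 mm² overlap (of its 61.99 mm²) is removed, clipping the outline — 1 connected region. Overall, the cross-section is a single solid region. The nearest boundary edge runs (9.55, -1.69)→(9.13, -3.78); distance from the point to it = 1.17 mm. The point is not inside any of the regions above, so it lies outside the cross-section (1.17 mm from the nearest boundary).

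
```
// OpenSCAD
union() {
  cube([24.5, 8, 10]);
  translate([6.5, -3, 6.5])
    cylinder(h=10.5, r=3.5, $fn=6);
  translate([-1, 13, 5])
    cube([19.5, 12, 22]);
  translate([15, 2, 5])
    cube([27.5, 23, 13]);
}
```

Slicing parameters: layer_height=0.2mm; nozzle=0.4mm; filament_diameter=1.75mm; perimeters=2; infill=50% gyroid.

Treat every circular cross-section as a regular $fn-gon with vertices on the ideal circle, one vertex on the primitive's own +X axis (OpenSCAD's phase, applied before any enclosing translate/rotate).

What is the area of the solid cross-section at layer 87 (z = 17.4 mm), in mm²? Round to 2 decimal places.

824.50 mm²

At z = 17.4 mm: the cube does not reach this height (z outside [0, 10]); the cylinder at (6.5, -3) is not intersected at this z (z outside [6.5, 17]); the cube at (-1, 13) (footprint 19.5×12) is included at this height (area 234.00 mm²); the 27.5×23 cube at (15, 2) contributes its full rectangle (area 632.50 mm²); Merging all regions: the regions partially overlap — summed areas 866.50 mm² minus the doubly-counted overlap 42.00 mm² gives 824.50 mm² — area = 824.50 mm². Overall, the cross-section is a single solid region. Net area = 824.50 mm².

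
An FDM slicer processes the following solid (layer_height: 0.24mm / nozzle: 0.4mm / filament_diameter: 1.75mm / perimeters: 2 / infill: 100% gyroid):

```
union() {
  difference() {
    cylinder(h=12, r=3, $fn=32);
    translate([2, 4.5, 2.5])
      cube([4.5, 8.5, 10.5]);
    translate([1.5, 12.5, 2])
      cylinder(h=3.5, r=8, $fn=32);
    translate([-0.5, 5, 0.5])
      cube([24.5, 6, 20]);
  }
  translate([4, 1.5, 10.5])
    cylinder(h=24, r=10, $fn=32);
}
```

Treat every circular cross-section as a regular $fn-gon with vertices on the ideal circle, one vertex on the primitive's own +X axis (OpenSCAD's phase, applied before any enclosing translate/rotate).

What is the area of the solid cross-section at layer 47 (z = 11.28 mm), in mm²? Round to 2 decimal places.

312.14 mm²

At z = 11.28 mm: the cylinder: section is a regular 32-gon, circumradius r=3 (area = (32/2)·3.000²·sin(360°/32) = 28.09 mm²); the 4.5×8.5 cube at (2, 4.5) contributes its full rectangle (area 38.25 mm²); the cylinder at (1.5, 12.5) is absent (z outside [2, 5.5]); the cube at (-0.5, 5) (footprint 24.5×6) is included at this height (area 147.00 mm²); Subtracting the remaining from the first: starting from the r=3 cylinder (28.09 mm²), the 4.5×8.5 cube at (2, 4.5) misses the remaining region (no effect); the 24.5×6 cube at (-0.5, 5) misses the remaining region (no effect) — area = 28.09 mm²; the r=10 cylinder at (4, 1.5) contributes a regular 32-gon of circumradius 10 (area = (32/2)·10.000²·sin(360°/32) = 312.14 mm²); Combining (union): that combined region lies entirely inside the r=10 cylinder at (4, 1.5), so the union is just the r=10 cylinder at (4, 1.5) — area = 312.14 mm². Overall, the cross-section is a single solid region. Net area = 312.14 mm².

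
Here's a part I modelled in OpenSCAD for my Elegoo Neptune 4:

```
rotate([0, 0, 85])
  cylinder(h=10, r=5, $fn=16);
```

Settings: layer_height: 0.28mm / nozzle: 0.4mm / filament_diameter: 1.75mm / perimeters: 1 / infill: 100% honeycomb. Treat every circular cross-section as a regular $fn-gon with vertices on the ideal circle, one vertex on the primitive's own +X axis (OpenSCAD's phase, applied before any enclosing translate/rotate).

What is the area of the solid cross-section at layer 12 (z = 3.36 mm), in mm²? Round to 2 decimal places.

At z = 3.36 mm: the r=5 cylinder contributes a regular 16-gon of circumradius 5 (area = (16/2)·5.000²·sin(360°/16) = 76.54 mm²); (rotated 85° about Z; rotation is an isometry so areas/perimeters/island counts are preserved). Overall, the cross-section is a single solid region. Net area = 76.54 mm².

76.54 mm²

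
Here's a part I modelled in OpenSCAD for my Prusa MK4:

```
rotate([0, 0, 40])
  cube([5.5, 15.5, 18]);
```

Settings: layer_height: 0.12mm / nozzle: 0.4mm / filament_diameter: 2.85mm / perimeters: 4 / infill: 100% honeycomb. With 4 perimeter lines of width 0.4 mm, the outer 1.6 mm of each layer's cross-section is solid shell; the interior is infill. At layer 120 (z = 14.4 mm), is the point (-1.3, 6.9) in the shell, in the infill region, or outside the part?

infill

At z = 14.4 mm: the 5.5×15.5 cube contributes its full rectangle; (rotated 40° about Z; rotation is an isometry so areas/perimeters/island counts are preserved). Overall, the cross-section is a single solid region. Undo the 40° rotation: the query point maps to (3.439, 6.121) in the un-rotated model frame. The nearest boundary edge runs (5.50, 0.00)→(5.50, 15.50); distance from the point to it = 2.06 mm. The point is inside the cross-section and 2.06 mm from the nearest boundary — more than the 1.6 mm shell width (4 × 0.4), so it's in the infill interior.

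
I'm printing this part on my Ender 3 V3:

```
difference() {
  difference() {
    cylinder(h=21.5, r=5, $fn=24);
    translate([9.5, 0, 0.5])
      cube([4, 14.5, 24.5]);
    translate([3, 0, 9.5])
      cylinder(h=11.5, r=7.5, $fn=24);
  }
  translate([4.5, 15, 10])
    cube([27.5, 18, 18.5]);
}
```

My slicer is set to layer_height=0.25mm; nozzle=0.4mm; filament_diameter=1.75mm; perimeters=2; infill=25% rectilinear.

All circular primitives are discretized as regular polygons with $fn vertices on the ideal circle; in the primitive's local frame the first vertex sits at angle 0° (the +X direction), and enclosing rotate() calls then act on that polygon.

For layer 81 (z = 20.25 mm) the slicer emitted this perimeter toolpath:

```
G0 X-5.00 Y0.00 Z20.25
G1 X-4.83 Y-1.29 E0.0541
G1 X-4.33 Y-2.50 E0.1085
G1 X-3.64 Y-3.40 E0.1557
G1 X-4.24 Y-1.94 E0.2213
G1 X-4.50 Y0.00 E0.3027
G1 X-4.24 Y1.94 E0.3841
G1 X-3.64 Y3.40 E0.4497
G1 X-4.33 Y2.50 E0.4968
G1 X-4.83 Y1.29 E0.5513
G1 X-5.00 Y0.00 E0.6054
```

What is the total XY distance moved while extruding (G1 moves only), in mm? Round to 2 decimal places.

14.56 mm

Sum the Euclidean lengths of each G1 segment: total = 14.56 mm.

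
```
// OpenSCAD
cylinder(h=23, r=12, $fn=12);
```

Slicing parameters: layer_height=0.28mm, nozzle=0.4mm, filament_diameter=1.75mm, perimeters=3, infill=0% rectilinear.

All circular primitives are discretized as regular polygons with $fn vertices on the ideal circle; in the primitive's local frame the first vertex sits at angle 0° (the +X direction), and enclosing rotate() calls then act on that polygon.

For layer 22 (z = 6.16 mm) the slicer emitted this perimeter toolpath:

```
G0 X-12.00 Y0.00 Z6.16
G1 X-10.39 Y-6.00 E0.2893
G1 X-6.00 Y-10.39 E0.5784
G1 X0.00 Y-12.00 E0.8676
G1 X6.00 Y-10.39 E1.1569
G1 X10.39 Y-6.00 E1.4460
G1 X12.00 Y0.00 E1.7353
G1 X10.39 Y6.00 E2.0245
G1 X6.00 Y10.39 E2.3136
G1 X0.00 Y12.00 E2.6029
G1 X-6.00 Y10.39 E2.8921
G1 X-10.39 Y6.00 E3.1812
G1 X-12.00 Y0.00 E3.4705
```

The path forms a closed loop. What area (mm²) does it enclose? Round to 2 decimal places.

431.90 mm²

Apply the shoelace formula to the sequence of (X, Y) vertices; enclosed area = 431.90 mm².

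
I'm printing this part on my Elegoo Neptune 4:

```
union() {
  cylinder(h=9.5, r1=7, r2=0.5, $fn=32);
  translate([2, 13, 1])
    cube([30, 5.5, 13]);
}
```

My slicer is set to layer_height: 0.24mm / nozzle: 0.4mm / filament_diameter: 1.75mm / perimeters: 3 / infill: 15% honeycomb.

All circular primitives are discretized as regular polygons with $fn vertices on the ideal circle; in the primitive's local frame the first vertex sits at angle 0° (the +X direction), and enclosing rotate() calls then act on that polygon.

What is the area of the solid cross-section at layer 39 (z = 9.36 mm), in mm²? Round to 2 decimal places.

166.11 mm²

At z = 9.36 mm: the cone contributes a regular 32-gon of circumradius 0.596 (interpolated between r1=7 and r2=0.5 at t=0.985) (area = (32/2)·0.596²·sin(360°/32) = 1.11 mm²); the cube at (2, 13) (footprint 30×5.5) is included at this height (area 165.00 mm²); Combining (union): the 2 present regions are separate (no shared area or edge), so areas and boundary lengths simply add and each stays a separate island — area = 166.11 mm². Overall, the cross-section has 2 separate islands. Net area = 166.11 mm².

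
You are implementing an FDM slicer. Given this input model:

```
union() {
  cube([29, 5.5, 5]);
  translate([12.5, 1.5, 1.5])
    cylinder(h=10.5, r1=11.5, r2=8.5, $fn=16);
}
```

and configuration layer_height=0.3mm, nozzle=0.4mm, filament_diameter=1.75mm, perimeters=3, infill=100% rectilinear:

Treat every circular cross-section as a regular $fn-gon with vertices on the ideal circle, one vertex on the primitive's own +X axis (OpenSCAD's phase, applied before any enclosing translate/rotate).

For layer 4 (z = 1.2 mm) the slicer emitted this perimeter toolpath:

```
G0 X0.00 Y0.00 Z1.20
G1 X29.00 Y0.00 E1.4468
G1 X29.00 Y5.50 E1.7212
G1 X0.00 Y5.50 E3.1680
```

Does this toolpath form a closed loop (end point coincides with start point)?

no

Start point (G0): (0.00, 0.00). End point (last G1): the path does not return to the start — open.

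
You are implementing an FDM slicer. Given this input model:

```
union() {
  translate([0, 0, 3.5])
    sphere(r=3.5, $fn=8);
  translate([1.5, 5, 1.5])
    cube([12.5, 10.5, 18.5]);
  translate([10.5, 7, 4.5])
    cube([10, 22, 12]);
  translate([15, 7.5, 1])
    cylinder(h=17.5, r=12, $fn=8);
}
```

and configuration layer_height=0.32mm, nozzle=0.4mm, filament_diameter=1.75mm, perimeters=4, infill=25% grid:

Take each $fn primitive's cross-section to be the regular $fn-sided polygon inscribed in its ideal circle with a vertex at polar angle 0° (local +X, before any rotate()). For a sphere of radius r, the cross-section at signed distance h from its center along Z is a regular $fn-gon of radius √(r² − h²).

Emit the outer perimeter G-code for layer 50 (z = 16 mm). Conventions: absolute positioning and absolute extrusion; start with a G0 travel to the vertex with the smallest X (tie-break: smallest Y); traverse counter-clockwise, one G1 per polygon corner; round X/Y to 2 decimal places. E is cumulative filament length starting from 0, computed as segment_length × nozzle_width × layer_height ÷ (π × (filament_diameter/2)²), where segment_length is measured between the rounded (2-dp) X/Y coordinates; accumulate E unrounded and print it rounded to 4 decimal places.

G0 X1.50 Y5.00 Z16.00
G1 X4.04 Y5.00 E0.1352
G1 X6.51 Y-0.99 E0.4800
G1 X15.00 Y-4.50 E0.9689
G1 X23.49 Y-0.99 E1.4578
G1 X27.00 Y7.50 E1.9467
G1 X23.49 Y15.99 E2.4356
G1 X20.50 Y17.22 E2.6076
G1 X20.50 Y29.00 E3.2345
G1 X10.50 Y29.00 E3.7667
G1 X10.50 Y17.64 E4.3712
G1 X6.51 Y15.99 E4.6010
G1 X6.31 Y15.50 E4.6291
G1 X1.50 Y15.50 E4.8851
G1 X1.50 Y5.00 E5.4439

At z = 16 mm: the sphere does not reach this height (|z−center|=12.500 > r=3.5); the cube at (1.5, 5) (footprint 12.5×10.5) is included at this height; the cube at (10.5, 7) is present — its section is the full 10×22 rectangle; the r=12 cylinder at (15, 7.5) gives a regular 8-gon of circumradius 12 (constant along its height); Combining (union): the regions partially overlap (shared area 215.49 mm²), so overlapping operands fuse into one piece — 1 connected region. The outline is a single polygon with 14 vertices. Extrusion per mm of travel: 0.4 × 0.32 / (π × 0.875²) = 0.053216. Accumulating E over each segment gives final E = 5.4439.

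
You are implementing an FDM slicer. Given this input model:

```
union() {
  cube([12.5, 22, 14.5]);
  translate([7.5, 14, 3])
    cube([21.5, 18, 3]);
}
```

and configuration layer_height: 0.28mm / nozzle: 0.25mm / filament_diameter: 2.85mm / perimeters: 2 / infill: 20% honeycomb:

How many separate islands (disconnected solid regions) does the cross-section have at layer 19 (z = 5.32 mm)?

1

At z = 5.32 mm: the cube (footprint 12.5×22) is included at this height; the cube at (7.5, 14) is present — its section is the full 21.5×18 rectangle; Combining (union): the regions partially overlap (shared area 40.00 mm²), so overlapping operands fuse into one piece — 1 connected region. Overall, the cross-section is a single solid region. Island count = 1.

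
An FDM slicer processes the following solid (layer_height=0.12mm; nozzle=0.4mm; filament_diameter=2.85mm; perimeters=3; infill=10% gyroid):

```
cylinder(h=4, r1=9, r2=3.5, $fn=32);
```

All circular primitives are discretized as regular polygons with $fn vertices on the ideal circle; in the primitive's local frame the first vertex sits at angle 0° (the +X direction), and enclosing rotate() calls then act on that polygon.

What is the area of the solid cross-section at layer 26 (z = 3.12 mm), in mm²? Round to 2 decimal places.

At z = 3.12 mm: the cone contributes a regular 32-gon of circumradius 4.710 (interpolated between r1=9 and r2=3.5 at t=0.780) (area = (32/2)·4.710²·sin(360°/32) = 69.25 mm²). Overall, the cross-section is a single solid region. Net area = 69.25 mm².

69.25 mm²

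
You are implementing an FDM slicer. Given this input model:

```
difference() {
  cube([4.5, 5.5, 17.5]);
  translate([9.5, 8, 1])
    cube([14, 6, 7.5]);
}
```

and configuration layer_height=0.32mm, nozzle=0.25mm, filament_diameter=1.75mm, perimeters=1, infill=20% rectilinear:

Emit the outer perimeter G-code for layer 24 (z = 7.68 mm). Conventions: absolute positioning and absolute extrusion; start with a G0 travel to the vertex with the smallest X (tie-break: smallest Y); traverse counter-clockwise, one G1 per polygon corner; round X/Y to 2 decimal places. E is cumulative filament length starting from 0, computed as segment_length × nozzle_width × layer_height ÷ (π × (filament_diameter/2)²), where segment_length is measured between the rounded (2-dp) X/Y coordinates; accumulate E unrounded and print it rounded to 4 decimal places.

G0 X0.00 Y0.00 Z7.68
G1 X4.50 Y0.00 E0.1497
G1 X4.50 Y5.50 E0.3326
G1 X0.00 Y5.50 E0.4823
G1 X0.00 Y0.00 E0.6652

At z = 7.68 mm: the cube is present — its section is the full 4.5×5.5 rectangle; the cube at (9.5, 8) (footprint 14×6) is included at this height; Subtracting the remaining from the first: starting from the 4.5×5.5 cube, the 14×6 cube at (9.5, 8) misses the remaining region (no effect) — 1 connected region. The outline is a single polygon with 4 vertices. Extrusion per mm of travel: 0.25 × 0.32 / (π × 0.875²) = 0.033260. Accumulating E over each segment gives final E = 0.6652.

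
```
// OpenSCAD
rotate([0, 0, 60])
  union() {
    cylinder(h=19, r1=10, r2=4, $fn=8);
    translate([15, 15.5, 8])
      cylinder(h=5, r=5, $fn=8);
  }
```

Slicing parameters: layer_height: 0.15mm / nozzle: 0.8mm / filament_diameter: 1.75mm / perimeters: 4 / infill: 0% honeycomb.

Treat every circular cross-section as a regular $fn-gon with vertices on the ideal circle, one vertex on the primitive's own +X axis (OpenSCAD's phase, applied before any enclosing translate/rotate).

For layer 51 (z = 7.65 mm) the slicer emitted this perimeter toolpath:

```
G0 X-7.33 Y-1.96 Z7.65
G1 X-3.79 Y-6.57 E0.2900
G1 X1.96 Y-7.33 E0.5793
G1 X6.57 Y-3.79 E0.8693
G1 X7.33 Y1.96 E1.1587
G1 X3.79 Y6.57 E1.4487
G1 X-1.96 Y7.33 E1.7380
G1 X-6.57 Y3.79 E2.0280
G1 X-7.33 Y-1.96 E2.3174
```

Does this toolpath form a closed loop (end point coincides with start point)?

Start point (G0): (-7.33, -1.96). End point (last G1): the path returns to the start — closed.

yes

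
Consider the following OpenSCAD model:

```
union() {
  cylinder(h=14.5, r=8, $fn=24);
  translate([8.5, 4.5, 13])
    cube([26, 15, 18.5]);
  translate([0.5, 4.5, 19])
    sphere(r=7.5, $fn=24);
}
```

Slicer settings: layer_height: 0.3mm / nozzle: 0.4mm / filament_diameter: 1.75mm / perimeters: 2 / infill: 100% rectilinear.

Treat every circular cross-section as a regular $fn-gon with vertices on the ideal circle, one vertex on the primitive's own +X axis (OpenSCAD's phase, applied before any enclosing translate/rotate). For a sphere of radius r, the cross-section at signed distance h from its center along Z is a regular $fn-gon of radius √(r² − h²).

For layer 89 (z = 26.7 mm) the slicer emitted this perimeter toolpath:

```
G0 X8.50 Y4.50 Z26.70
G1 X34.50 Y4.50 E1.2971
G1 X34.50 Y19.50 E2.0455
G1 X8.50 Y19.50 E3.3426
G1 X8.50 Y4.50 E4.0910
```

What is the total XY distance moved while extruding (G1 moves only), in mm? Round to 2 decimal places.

82.00 mm

Sum the Euclidean lengths of each G1 segment: total = 82.00 mm.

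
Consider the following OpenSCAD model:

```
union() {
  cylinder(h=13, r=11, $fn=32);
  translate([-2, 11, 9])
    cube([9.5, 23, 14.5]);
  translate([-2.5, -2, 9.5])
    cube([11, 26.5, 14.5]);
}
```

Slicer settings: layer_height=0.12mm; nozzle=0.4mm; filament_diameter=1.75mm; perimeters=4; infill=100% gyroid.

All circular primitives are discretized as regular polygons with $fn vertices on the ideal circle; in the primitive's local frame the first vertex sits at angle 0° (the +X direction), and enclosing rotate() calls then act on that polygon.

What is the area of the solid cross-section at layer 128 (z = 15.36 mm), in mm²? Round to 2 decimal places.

At z = 15.36 mm: the cylinder does not reach this height (z outside [0, 13]); the cube at (-2, 11) (footprint 9.5×23) is included at this height (area 218.50 mm²); the cube at (-2.5, -2) (footprint 11×26.5) is included at this height (area 291.50 mm²); Combining (union): the regions partially overlap — summed areas 510.00 mm² minus the doubly-counted overlap 128.25 mm² gives 381.75 mm² — area = 381.75 mm². Overall, the cross-section is a single solid region. Net area = 381.75 mm².

381.75 mm²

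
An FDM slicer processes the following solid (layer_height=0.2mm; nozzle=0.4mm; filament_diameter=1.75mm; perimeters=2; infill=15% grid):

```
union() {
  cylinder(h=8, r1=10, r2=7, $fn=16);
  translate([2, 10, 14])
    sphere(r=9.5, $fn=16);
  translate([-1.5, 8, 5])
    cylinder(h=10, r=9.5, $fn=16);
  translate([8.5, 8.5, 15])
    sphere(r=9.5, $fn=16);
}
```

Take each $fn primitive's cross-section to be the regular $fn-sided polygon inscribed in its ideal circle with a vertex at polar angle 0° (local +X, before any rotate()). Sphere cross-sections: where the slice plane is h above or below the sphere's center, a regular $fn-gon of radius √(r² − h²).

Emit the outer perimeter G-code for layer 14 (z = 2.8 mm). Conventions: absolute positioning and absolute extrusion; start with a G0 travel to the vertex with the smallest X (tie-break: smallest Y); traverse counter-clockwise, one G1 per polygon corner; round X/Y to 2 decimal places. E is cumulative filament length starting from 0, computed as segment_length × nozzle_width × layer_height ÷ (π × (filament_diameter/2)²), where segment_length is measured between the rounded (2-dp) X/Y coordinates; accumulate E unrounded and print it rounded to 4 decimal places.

At z = 2.8 mm: the cone contributes a regular 16-gon of circumradius 8.950 (interpolated between r1=10 and r2=7 at t=0.350); the sphere at (2, 10) is absent (|z−center|=11.200 > r=9.5); the cylinder at (-1.5, 8) is absent (z outside [5, 15]); the sphere at (8.5, 8.5) does not reach this height (|z−center|=12.200 > r=9.5); Combining (union): only the cone is present, so the union is just that shape — 1 connected region. The outline is a single polygon with 16 vertices. Extrusion per mm of travel: 0.4 × 0.2 / (π × 0.875²) = 0.033260. Accumulating E over each segment gives final E = 1.8588.

G0 X-8.95 Y0.00 Z2.80
G1 X-8.27 Y-3.43 E0.1163
G1 X-6.33 Y-6.33 E0.2323
G1 X-3.43 Y-8.27 E0.3484
G1 X0.00 Y-8.95 E0.4647
G1 X3.43 Y-8.27 E0.5810
G1 X6.33 Y-6.33 E0.6970
G1 X8.27 Y-3.43 E0.8131
G1 X8.95 Y0.00 E0.9294
G1 X8.27 Y3.43 E1.0457
G1 X6.33 Y6.33 E1.1617
G1 X3.43 Y8.27 E1.2778
G1 X0.00 Y8.95 E1.3941
G1 X-3.43 Y8.27 E1.5104
G1 X-6.33 Y6.33 E1.6264
G1 X-8.27 Y3.43 E1.7425
G1 X-8.95 Y0.00 E1.8588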